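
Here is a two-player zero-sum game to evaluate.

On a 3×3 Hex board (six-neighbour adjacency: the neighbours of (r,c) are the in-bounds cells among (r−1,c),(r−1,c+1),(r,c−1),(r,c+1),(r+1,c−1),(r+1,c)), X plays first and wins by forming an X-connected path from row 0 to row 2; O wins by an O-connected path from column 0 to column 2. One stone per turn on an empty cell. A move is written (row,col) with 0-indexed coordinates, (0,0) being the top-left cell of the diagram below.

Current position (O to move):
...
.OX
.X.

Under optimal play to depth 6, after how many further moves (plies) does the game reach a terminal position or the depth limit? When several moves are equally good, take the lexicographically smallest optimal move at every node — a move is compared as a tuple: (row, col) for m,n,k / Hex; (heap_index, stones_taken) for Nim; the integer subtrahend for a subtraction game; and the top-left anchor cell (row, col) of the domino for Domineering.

[.../.OX/.X.] O move#1: (0,0):-1/O../.OX/.X., (0,1):-1/.O./.OX/.X., (0,2):+1/..O/.OX/.X.*, (1,0):-1/.../OOX/.X., (2,0):-1/.../.OX/OX., (2,2):-1/.../.OX/.XO
[..O/.OX/.X.] X move#2: (0,0):-1/X.O/.OX/.X.*, (0,1):-1/.XO/.OX/.X., (1,0):-1/..O/XOX/.X., (2,0):-1/..O/.OX/XX., (2,2):-1/..O/.OX/.XX
[X.O/.OX/.X.] O move#3: (0,1):+1/XOO/.OX/.X.*, (1,0):+1/X.O/OOX/.X., (2,0):+1/X.O/.OX/OX., (2,2):+1/X.O/.OX/.XO
[XOO/.OX/.X.] X move#4: (1,0):-1/XOO/XOX/.X.*, (2,0):-1/XOO/.OX/XX., (2,2):-1/XOO/.OX/.XX
[XOO/XOX/.X.] O move#5: (2,0):+1/XOO/XOX/OX.*, (2,2):-1/XOO/XOX/.XO
[XOO/XOX/OX.] end (terminal -1, X#6); searched .../.OX/.X. to 6

PV length from [.../.OX/.X.]: 5 plies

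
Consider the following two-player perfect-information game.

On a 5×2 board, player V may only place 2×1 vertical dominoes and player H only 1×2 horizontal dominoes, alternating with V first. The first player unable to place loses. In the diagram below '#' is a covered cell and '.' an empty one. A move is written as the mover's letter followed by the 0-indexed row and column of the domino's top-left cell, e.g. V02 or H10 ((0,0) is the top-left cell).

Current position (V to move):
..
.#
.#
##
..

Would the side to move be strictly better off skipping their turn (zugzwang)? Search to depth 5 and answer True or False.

[../.#/.#/##/..] V move#1: V00:-1/#./##/.#/##/..*, V10:-1/../##/##/##/..
[#./##/.#/##/..] H move#2: H40:+1/#./##/.#/##/##*
[#./##/.#/##/##] end (terminal -1, V#3); searched ../.#/.#/##/.. to 5
suppose V passes — search the same position with H to move:
pass> [../.#/.#/##/..] H move#1: H00:+1/##/.#/.#/##/..*, H40:-1/../.#/.#/##/##
pass> [##/.#/.#/##/..] V move#2: V10:-1/##/##/##/##/..*
pass> [##/##/##/##/..] H move#3: H40:+1/##/##/##/##/##*
pass> [##/##/##/##/##] end (terminal -1, V#4); searched ../.#/.#/##/.. to 5
for V: play -1, pass -1

zugzwang(../.#/.#/##/.., V) = False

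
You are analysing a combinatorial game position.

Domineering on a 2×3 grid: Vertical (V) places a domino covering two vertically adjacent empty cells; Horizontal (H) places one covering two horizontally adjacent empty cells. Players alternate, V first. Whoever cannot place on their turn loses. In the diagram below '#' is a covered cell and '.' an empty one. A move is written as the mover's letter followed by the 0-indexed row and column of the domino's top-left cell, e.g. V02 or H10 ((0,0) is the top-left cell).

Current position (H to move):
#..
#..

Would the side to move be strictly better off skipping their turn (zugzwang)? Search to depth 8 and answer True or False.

ply 1, H at #../#.. | H01=+1→###/#..*; H11=+1→#../###
ply 2: ###/#.. is terminal -1 (V); from #../#.. depth 8
if H skipped the turn, V would face:
~ ply 1, V at #../#.. | V01=+1→##./##.*; V02=+1→#.#/#.#
~ ply 2: ##./##. is terminal -1 (H); from #../#.. depth 8
compare (H): move=+1 vs pass=-1

zugzwang(#../#.., H) = False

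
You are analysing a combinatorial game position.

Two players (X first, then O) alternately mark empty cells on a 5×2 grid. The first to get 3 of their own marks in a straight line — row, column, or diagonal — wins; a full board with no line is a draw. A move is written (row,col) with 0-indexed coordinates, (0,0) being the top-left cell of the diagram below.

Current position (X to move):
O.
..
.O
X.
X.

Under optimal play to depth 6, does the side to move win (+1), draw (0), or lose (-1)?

value(O./../.O/X./X., X) = +1

ply 1, X at O./../.O/X./X. | (0,1)=-1→OX/../.O/X./X.; (1,0)=+0→O./X./.O/X./X.; (1,1)=+0→O./.X/.O/X./X.; (2,0)=+1→O./../XO/X./X.*; (3,1)=+0→O./../.O/XX/X.; (4,1)=-1→O./../.O/X./XX
ply 2: O./../XO/X./X. is terminal -1 (O); from O./../.O/X./X. depth 6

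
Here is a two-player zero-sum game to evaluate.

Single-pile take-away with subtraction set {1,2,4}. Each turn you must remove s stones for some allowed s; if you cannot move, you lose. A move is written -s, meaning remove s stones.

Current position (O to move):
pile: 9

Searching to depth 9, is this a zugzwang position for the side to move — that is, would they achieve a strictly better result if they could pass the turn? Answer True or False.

zugzwang(9, O) = True

ply 1, O at 9 | -1=-1→8*; -2=-1→7; -4=-1→5
ply 2, X at 8 | -1=-1→7; -2=+1→6*; -4=-1→4
ply 3, O at 6 | -1=-1→5*; -2=-1→4; -4=-1→2
ply 4, X at 5 | -1=-1→4; -2=+1→3*; -4=-1→1
ply 5, O at 3 | -1=-1→2*; -2=-1→1
ply 6, X at 2 | -1=-1→1; -2=+1→0*
ply 7: 0 is terminal -1 (O); from 9 depth 9
pass branch (X moves first from the same position):
  | ply 1, X at 9 | -1=-1→8*; -2=-1→7; -4=-1→5
  | ply 2, O at 8 | -1=-1→7; -2=+1→6*; -4=-1→4
  | ply 3, X at 6 | -1=-1→5*; -2=-1→4; -4=-1→2
  | ply 4, O at 5 | -1=-1→4; -2=+1→3*; -4=-1→1
  | ply 5, X at 3 | -1=-1→2*; -2=-1→1
  | ply 6, O at 2 | -1=-1→1; -2=+1→0*
  | ply 7: 0 is terminal -1 (X); from 9 depth 9
O moving scores -1; O passing scores +1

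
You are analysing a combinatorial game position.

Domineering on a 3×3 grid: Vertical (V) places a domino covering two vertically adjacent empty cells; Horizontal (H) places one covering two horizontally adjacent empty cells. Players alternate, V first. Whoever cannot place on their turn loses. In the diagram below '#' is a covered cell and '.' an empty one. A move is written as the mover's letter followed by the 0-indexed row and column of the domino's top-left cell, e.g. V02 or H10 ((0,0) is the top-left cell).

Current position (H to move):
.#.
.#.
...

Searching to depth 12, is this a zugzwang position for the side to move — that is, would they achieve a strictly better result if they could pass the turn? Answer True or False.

[.#./.#./...] H move#1: H20:-1/.#./.#./##.*, H21:-1/.#./.#./.##
[.#./.#./##.] V move#2: V00:+1/##./##./##.*, V02:+1/.##/.##/##., V12:+1/.#./.##/###
[##./##./##.] end (terminal -1, H#3); searched .#./.#./... to 12
suppose H passes — search the same position with V to move:
pass> [.#./.#./...] V move#1: V00:+1/##./##./...*, V02:+1/.##/.##/..., V10:+1/.#./##./#.., V12:+1/.#./.##/..#
pass> [##./##./...] H move#2: H20:-1/##./##./##.*, H21:-1/##./##./.##
pass> [##./##./##.] V move#3: V02:+1/###/###/##.*, V12:+1/##./###/###
pass> [###/###/##.] end (terminal -1, H#4); searched .#./.#./... to 12
for H: play -1, pass -1

zugzwang(.#./.#./..., H) = False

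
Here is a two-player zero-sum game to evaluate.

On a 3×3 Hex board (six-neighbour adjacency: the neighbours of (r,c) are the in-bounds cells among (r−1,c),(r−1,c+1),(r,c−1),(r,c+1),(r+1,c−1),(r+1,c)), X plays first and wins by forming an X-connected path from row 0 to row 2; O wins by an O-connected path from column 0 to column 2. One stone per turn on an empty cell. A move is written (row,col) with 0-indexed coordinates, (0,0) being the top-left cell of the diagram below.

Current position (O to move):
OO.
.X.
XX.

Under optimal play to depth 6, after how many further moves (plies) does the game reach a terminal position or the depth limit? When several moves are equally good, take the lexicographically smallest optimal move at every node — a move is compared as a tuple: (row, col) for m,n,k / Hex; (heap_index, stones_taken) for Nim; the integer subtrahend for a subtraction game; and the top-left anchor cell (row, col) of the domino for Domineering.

[OO./.X./XX.] O move#1: (0,2):+1/OOO/.X./XX.*, (1,0):-1/OO./OX./XX., (1,2):-1/OO./.XO/XX., (2,2):-1/OO./.X./XXO
[OOO/.X./XX.] end (terminal -1, X#2); searched OO./.X./XX. to 6

PV length from [OO./.X./XX.]: 1 ply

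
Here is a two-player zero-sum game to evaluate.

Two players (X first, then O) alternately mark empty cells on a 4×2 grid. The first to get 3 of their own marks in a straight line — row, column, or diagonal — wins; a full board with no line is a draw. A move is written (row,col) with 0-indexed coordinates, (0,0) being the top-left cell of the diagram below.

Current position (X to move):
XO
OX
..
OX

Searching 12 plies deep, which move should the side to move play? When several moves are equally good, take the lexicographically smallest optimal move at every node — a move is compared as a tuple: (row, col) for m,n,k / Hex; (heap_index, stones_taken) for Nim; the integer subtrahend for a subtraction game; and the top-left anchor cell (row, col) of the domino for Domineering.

X's best at [XO/OX/../OX]: (2,1)

[XO/OX/../OX] X move#1: (2,0):+0/XO/OX/X./OX, (2,1):+1/XO/OX/.X/OX*
[XO/OX/.X/OX] end (terminal -1, O#2); searched XO/OX/../OX to 12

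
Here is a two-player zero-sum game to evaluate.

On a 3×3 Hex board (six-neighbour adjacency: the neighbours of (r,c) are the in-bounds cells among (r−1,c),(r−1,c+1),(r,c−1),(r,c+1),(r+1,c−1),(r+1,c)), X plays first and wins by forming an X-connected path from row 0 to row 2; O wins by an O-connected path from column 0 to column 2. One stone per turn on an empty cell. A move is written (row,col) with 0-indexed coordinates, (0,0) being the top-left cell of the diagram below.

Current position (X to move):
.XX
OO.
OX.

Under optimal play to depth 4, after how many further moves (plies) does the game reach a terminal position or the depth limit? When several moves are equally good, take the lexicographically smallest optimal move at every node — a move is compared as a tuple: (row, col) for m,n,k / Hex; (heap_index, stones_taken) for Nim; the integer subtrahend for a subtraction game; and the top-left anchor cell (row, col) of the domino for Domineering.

[.XX/OO./OX.] X move#1: (0,0):-1/XXX/OO./OX., (1,2):+1/.XX/OOX/OX.*, (2,2):-1/.XX/OO./OXX
[.XX/OOX/OX.] end (terminal -1, O#2); searched .XX/OO./OX. to 4

PV length from [.XX/OO./OX.]: 1 ply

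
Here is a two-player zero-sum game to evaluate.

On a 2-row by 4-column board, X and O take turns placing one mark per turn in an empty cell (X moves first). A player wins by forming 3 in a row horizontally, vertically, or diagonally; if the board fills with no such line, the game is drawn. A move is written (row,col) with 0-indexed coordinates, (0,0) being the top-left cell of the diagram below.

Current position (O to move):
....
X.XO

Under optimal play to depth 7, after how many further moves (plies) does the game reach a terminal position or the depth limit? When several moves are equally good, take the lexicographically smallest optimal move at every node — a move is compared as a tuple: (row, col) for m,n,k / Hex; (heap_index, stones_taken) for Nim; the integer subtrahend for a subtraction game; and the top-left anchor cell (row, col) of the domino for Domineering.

PV length from [..../X.XO]: 5 plies

p1 O@[..../X.XO]: (0,0)[O.../X.XO]-1 (0,1)[.O../X.XO]-1 (0,2)[..O./X.XO]-1 (0,3)[...O/X.XO]-1 (1,1)[..../XOXO]+0*
p2 X@[..../XOXO]: (0,0)[X.../XOXO]+0* (0,1)[.X../XOXO]+0 (0,2)[..X./XOXO]+0 (0,3)[...X/XOXO]+0
p3 O@[X.../XOXO]: (0,1)[XO../XOXO]+0* (0,2)[X.O./XOXO]+0 (0,3)[X..O/XOXO]+0
p4 X@[XO../XOXO]: (0,2)[XOX./XOXO]+0* (0,3)[XO.X/XOXO]+0
p5 O@[XOX./XOXO]: (0,3)[XOXO/XOXO]+0*
p6 X@[XOXO/XOXO] terminal +0; root [..../X.XO] d7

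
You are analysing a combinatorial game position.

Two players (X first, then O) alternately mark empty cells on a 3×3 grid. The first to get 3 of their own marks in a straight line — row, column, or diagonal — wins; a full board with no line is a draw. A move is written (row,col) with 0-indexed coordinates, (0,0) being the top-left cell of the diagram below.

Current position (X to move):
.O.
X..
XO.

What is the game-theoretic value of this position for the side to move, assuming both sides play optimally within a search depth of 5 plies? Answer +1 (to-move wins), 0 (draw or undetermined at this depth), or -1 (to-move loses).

value(.O./X../XO., X) = +1

p1 X@[.O./X../XO.]: (0,0)[XO./X../XO.]+1* (0,2)[.OX/X../XO.]-1 (1,1)[.O./XX./XO.]+1 (1,2)[.O./X.X/XO.]-1 (2,2)[.O./X../XOX]-1
p2 O@[XO./X../XO.] terminal -1; root [.O./X../XO.] d5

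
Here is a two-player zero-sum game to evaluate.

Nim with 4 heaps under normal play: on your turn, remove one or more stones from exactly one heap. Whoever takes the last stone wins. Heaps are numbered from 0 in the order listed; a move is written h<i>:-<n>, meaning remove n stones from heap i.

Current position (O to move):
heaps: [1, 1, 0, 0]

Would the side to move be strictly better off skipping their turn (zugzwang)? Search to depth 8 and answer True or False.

zugzwang((1,1,0,0), O) = True

[(1,1,0,0)] O move#1: h0:-1:-1/(0,1,0,0)*, h1:-1:-1/(1,0,0,0)
[(0,1,0,0)] X move#2: h1:-1:+1/(0,0,0,0)*
[(0,0,0,0)] end (terminal -1, O#3); searched (1,1,0,0) to 8
pass branch (X moves first from the same position):
  | [(1,1,0,0)] X move#1: h0:-1:-1/(0,1,0,0)*, h1:-1:-1/(1,0,0,0)
  | [(0,1,0,0)] O move#2: h1:-1:+1/(0,0,0,0)*
  | [(0,0,0,0)] end (terminal -1, X#3); searched (1,1,0,0) to 8
O moving scores -1; O passing scores +1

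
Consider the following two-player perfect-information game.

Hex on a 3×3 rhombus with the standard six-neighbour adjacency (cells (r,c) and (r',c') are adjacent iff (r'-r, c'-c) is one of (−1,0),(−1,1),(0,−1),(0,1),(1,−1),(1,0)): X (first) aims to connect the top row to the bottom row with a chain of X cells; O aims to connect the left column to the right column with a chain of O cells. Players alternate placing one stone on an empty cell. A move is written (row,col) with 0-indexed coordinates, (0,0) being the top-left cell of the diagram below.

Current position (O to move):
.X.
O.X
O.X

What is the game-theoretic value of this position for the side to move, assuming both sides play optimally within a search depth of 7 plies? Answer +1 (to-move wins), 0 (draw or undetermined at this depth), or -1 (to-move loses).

value(.X./O.X/O.X, O) = -1

[.X./O.X/O.X] O move#1: (0,0):-1/OX./O.X/O.X*, (0,2):-1/.XO/O.X/O.X, (1,1):-1/.X./OOX/O.X, (2,1):-1/.X./O.X/OOX
[OX./O.X/O.X] X move#2: (0,2):+1/OXX/O.X/O.X*, (1,1):+1/OX./OXX/O.X, (2,1):+1/OX./O.X/OXX
[OXX/O.X/O.X] end (terminal -1, O#3); searched .X./O.X/O.X to 7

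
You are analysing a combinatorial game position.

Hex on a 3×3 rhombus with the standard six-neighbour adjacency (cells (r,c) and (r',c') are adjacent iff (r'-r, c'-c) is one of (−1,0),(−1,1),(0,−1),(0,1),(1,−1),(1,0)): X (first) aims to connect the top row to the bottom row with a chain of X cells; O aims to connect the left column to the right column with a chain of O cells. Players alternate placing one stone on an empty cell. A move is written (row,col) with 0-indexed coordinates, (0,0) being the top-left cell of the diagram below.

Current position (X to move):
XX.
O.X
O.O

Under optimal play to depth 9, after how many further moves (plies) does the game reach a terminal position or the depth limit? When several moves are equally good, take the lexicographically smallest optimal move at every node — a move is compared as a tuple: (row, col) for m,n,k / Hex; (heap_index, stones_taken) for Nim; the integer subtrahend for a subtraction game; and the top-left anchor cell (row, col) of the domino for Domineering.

PV length from [XX./O.X/O.O]: 3 plies

p1 X@[XX./O.X/O.O]: (0,2)[XXX/O.X/O.O]-1 (1,1)[XX./OXX/O.O]-1 (2,1)[XX./O.X/OXO]+1*
p2 O@[XX./O.X/OXO]: (0,2)[XXO/O.X/OXO]-1* (1,1)[XX./OOX/OXO]-1
p3 X@[XXO/O.X/OXO]: (1,1)[XXO/OXX/OXO]+1*
p4 O@[XXO/OXX/OXO] terminal -1; root [XX./O.X/O.O] d9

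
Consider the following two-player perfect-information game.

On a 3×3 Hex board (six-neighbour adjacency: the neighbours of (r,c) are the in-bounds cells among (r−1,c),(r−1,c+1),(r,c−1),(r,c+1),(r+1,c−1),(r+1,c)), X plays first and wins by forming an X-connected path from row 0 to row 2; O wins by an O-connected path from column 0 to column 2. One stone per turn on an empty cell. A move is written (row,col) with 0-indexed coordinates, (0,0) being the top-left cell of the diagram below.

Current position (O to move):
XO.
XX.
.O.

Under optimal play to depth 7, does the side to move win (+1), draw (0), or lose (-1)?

[XO./XX./.O.] O move#1: (0,2):-1/XOO/XX./.O., (1,2):-1/XO./XXO/.O., (2,0):+1/XO./XX./OO.*, (2,2):-1/XO./XX./.OO
[XO./XX./OO.] X move#2: (0,2):-1/XOX/XX./OO.*, (1,2):-1/XO./XXX/OO., (2,2):-1/XO./XX./OOX
[XOX/XX./OO.] O move#3: (1,2):+1/XOX/XXO/OO.*, (2,2):+1/XOX/XX./OOO
[XOX/XXO/OO.] end (terminal -1, X#4); searched XO./XX./.O. to 7

value(XO./XX./.O., O) = +1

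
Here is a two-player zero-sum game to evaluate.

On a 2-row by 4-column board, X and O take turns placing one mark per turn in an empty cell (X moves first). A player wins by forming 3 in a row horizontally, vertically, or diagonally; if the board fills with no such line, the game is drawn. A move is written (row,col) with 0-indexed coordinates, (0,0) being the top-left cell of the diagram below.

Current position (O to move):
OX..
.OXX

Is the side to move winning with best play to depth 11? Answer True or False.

O winning at [OX../.OXX]: False

p1 O@[OX../.OXX]: (0,2)[OXO./.OXX]+0* (0,3)[OX.O/.OXX]+0 (1,0)[OX../OOXX]+0
p2 X@[OXO./.OXX]: (0,3)[OXOX/.OXX]+0* (1,0)[OXO./XOXX]+0
p3 O@[OXOX/.OXX]: (1,0)[OXOX/OOXX]+0*
p4 X@[OXOX/OOXX] terminal +0; root [OX../.OXX] d11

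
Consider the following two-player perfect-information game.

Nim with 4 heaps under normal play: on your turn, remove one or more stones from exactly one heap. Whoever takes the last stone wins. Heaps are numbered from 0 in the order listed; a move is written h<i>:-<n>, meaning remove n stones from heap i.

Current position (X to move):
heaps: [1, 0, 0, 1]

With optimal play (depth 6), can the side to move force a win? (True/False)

[(1,0,0,1)] X move#1: h0:-1:-1/(0,0,0,1)*, h3:-1:-1/(1,0,0,0)
[(0,0,0,1)] O move#2: h3:-1:+1/(0,0,0,0)*
[(0,0,0,0)] end (terminal -1, X#3); searched (1,0,0,1) to 6

X winning at [(1,0,0,1)]: False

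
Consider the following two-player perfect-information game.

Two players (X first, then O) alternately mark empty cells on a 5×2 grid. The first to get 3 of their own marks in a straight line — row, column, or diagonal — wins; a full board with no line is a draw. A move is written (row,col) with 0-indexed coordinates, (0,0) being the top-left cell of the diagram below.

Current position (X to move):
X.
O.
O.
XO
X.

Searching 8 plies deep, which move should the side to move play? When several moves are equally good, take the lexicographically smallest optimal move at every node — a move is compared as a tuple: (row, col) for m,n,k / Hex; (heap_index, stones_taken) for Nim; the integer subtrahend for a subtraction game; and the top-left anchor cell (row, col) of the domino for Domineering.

ply 1, X at X./O./O./XO/X. | (0,1)=-1→XX/O./O./XO/X.; (1,1)=+0→X./OX/O./XO/X.*; (2,1)=+0→X./O./OX/XO/X.; (4,1)=+0→X./O./O./XO/XX
ply 2, O at X./OX/O./XO/X. | (0,1)=+0→XO/OX/O./XO/X.*; (2,1)=+0→X./OX/OO/XO/X.; (4,1)=+0→X./OX/O./XO/XO
ply 3, X at XO/OX/O./XO/X. | (2,1)=+0→XO/OX/OX/XO/X.*; (4,1)=+0→XO/OX/O./XO/XX
ply 4, O at XO/OX/OX/XO/X. | (4,1)=+0→XO/OX/OX/XO/XO*
ply 5: XO/OX/OX/XO/XO is terminal +0 (X); from X./O./O./XO/X. depth 8

X's best at [X./O./O./XO/X.]: (1,1)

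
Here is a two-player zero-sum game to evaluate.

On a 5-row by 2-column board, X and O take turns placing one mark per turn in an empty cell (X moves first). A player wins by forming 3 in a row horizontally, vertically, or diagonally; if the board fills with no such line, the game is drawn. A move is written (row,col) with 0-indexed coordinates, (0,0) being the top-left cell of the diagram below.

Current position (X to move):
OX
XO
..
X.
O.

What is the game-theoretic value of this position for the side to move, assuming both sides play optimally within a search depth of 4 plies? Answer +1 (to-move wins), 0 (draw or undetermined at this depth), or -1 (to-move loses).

ply 1, X at OX/XO/../X./O. | (2,0)=+1→OX/XO/X./X./O.*; (2,1)=+0→OX/XO/.X/X./O.; (3,1)=+0→OX/XO/../XX/O.; (4,1)=+0→OX/XO/../X./OX
ply 2: OX/XO/X./X./O. is terminal -1 (O); from OX/XO/../X./O. depth 4

value(OX/XO/../X./O., X) = +1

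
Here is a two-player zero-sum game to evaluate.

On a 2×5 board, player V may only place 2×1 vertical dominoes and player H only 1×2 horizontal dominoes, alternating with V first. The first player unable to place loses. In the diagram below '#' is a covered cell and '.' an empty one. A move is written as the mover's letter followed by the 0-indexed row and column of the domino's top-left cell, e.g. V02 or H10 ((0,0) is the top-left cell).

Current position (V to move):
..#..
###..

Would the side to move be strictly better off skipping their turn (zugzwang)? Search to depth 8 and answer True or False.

zugzwang(..#../###.., V) = False

[..#../###..] V move#1: V03:+1/..##./####.*, V04:+1/..#.#/###.#
[..##./####.] H move#2: H00:-1/####./####.*
[####./####.] V move#3: V04:+1/#####/#####*
[#####/#####] end (terminal -1, H#4); searched ..#../###.. to 8
pass branch (H moves first from the same position):
  | [..#../###..] H move#1: H00:-1/###../###.., H03:+1/..###/###..*, H13:+1/..#../#####
  | [..###/###..] end (terminal -1, V#2); searched ..#../###.. to 8
V moving scores +1; V passing scores -1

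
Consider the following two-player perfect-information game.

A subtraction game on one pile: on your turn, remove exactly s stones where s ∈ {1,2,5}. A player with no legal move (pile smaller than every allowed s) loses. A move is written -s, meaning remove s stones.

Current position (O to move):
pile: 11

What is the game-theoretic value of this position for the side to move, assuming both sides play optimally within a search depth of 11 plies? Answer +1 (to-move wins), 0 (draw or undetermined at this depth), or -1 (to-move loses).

p1 O@[11]: -1[10]-1 -2[9]+1* -5[6]+1
p2 X@[9]: -1[8]-1* -2[7]-1 -5[4]-1
p3 O@[8]: -1[7]-1 -2[6]+1* -5[3]+1
p4 X@[6]: -1[5]-1* -2[4]-1 -5[1]-1
p5 O@[5]: -1[4]-1 -2[3]+1* -5[0]+1
p6 X@[3]: -1[2]-1* -2[1]-1
p7 O@[2]: -1[1]-1 -2[0]+1*
p8 X@[0] terminal -1; root [11] d11

value(11, O) = +1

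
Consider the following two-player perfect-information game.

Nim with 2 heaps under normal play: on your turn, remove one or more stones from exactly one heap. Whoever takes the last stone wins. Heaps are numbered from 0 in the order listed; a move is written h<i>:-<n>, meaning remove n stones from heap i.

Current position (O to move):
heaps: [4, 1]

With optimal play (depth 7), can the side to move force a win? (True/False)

ply 1, O at (4,1) | h0:-1=-1→(3,1); h0:-2=-1→(2,1); h0:-3=+1→(1,1)*; h0:-4=-1→(0,1); h1:-1=-1→(4,0)
ply 2, X at (1,1) | h0:-1=-1→(0,1)*; h1:-1=-1→(1,0)
ply 3, O at (0,1) | h1:-1=+1→(0,0)*
ply 4: (0,0) is terminal -1 (X); from (4,1) depth 7

O winning at [(4,1)]: True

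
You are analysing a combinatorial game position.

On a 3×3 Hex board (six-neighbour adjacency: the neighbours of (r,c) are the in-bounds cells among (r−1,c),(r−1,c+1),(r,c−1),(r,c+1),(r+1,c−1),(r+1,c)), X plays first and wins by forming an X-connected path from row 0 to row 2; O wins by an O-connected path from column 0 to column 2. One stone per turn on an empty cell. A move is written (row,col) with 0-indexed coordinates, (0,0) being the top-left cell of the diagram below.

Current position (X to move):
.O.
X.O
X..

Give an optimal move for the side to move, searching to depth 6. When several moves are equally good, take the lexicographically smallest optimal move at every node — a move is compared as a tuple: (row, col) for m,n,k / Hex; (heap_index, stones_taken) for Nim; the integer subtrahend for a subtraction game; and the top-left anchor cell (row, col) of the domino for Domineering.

X's best at [.O./X.O/X..]: (0,0)

p1 X@[.O./X.O/X..]: (0,0)[XO./X.O/X..]+1* (0,2)[.OX/X.O/X..]+1 (1,1)[.O./XXO/X..]+1 (2,1)[.O./X.O/XX.]-1 (2,2)[.O./X.O/X.X]-1
p2 O@[XO./X.O/X..] terminal -1; root [.O./X.O/X..] d6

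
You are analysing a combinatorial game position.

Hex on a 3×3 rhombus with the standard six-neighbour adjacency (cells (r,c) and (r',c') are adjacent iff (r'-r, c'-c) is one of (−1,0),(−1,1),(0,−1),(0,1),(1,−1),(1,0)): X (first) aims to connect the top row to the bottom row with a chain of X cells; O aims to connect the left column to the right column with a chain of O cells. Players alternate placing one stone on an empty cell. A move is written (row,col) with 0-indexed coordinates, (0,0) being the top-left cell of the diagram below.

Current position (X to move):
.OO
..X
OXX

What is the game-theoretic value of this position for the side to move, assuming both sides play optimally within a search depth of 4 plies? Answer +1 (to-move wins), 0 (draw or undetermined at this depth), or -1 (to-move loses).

[.OO/..X/OXX] X move#1: (0,0):-1/XOO/..X/OXX*, (1,0):-1/.OO/X.X/OXX, (1,1):-1/.OO/.XX/OXX
[XOO/..X/OXX] O move#2: (1,0):+1/XOO/O.X/OXX*, (1,1):+1/XOO/.OX/OXX
[XOO/O.X/OXX] end (terminal -1, X#3); searched .OO/..X/OXX to 4

value(.OO/..X/OXX, X) = -1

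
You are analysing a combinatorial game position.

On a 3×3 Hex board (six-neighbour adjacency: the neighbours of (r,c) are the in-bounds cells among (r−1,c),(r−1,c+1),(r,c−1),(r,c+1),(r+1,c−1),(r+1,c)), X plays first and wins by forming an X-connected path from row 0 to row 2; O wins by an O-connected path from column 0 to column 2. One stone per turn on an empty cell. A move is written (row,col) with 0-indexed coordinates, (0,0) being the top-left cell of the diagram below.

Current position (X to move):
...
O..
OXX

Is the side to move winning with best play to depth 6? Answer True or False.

[.../O../OXX] X move#1: (0,0):-1/X../O../OXX, (0,1):-1/.X./O../OXX, (0,2):+1/..X/O../OXX*, (1,1):+1/.../OX./OXX, (1,2):-1/.../O.X/OXX
[..X/O../OXX] O move#2: (0,0):-1/O.X/O../OXX*, (0,1):-1/.OX/O../OXX, (1,1):-1/..X/OO./OXX, (1,2):-1/..X/O.O/OXX
[O.X/O../OXX] X move#3: (0,1):+1/OXX/O../OXX*, (1,1):+1/O.X/OX./OXX, (1,2):+1/O.X/O.X/OXX
[OXX/O../OXX] O move#4: (1,1):-1/OXX/OO./OXX*, (1,2):-1/OXX/O.O/OXX
[OXX/OO./OXX] X move#5: (1,2):+1/OXX/OOX/OXX*
[OXX/OOX/OXX] end (terminal -1, O#6); searched .../O../OXX to 6

X winning at [.../O../OXX]: True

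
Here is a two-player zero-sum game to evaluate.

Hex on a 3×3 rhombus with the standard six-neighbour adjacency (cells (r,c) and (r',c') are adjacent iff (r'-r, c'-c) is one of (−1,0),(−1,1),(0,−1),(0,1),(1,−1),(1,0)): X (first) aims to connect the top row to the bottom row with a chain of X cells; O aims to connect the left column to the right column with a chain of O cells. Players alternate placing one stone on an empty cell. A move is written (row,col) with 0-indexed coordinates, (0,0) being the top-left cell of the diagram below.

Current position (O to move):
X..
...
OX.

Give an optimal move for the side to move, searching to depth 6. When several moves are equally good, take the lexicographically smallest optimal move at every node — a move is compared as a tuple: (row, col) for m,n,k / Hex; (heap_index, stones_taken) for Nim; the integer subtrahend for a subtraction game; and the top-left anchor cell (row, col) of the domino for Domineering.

O's best at [X../.../OX.]: (1,1)

ply 1, O at X../.../OX. | (0,1)=-1→XO./.../OX.; (0,2)=-1→X.O/.../OX.; (1,0)=-1→X../O../OX.; (1,1)=+1→X../.O./OX.*; (1,2)=-1→X../..O/OX.; (2,2)=-1→X../.../OXO
ply 2, X at X../.O./OX. | (0,1)=-1→XX./.O./OX.*; (0,2)=-1→X.X/.O./OX.; (1,0)=-1→X../XO./OX.; (1,2)=-1→X../.OX/OX.; (2,2)=-1→X../.O./OXX
ply 3, O at XX./.O./OX. | (0,2)=+1→XXO/.O./OX.*; (1,0)=+1→XX./OO./OX.; (1,2)=+1→XX./.OO/OX.; (2,2)=+1→XX./.O./OXO
ply 4: XXO/.O./OX. is terminal -1 (X); from X../.../OX. depth 6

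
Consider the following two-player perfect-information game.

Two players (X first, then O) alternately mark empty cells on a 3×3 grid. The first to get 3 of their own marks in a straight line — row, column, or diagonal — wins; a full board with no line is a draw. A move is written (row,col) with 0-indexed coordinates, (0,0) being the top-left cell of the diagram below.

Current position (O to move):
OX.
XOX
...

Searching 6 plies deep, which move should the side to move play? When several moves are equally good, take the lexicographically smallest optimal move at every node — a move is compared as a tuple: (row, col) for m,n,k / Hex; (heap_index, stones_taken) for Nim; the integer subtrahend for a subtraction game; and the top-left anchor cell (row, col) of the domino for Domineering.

O's best at [OX./XOX/...]: (0,2)

p1 O@[OX./XOX/...]: (0,2)[OXO/XOX/...]+1* (2,0)[OX./XOX/O..]+1 (2,1)[OX./XOX/.O.]+0 (2,2)[OX./XOX/..O]+1
p2 X@[OXO/XOX/...]: (2,0)[OXO/XOX/X..]-1* (2,1)[OXO/XOX/.X.]-1 (2,2)[OXO/XOX/..X]-1
p3 O@[OXO/XOX/X..]: (2,1)[OXO/XOX/XO.]+0 (2,2)[OXO/XOX/X.O]+1*
p4 X@[OXO/XOX/X.O] terminal -1; root [OX./XOX/...] d6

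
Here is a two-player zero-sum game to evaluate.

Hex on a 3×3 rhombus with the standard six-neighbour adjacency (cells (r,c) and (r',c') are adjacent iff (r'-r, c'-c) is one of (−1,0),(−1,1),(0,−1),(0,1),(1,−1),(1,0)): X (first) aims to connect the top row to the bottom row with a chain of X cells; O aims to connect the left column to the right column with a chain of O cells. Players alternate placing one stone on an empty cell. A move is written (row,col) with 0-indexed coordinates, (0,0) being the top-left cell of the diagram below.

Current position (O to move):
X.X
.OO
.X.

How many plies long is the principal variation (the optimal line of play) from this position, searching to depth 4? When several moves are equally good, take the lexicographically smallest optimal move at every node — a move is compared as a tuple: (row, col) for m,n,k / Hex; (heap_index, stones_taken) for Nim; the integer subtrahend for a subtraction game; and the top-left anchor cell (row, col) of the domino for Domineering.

p1 O@[X.X/.OO/.X.]: (0,1)[XOX/.OO/.X.]+1* (1,0)[X.X/OOO/.X.]+1 (2,0)[X.X/.OO/OX.]+1 (2,2)[X.X/.OO/.XO]+1
p2 X@[XOX/.OO/.X.]: (1,0)[XOX/XOO/.X.]-1* (2,0)[XOX/.OO/XX.]-1 (2,2)[XOX/.OO/.XX]-1
p3 O@[XOX/XOO/.X.]: (2,0)[XOX/XOO/OX.]+1* (2,2)[XOX/XOO/.XO]-1
p4 X@[XOX/XOO/OX.] terminal -1; root [X.X/.OO/.X.] d4

PV length from [X.X/.OO/.X.]: 3 plies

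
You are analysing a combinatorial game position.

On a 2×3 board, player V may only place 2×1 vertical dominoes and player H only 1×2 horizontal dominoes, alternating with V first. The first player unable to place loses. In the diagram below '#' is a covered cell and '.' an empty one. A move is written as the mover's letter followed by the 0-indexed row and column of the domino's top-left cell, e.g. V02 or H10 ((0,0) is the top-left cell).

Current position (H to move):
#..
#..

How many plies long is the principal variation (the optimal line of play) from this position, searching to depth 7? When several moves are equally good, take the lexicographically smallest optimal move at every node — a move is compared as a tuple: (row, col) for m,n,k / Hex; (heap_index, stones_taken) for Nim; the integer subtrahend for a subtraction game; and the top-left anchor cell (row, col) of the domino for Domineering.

ply 1, H at #../#.. | H01=+1→###/#..*; H11=+1→#../###
ply 2: ###/#.. is terminal -1 (V); from #../#.. depth 7

PV length from [#../#..]: 1 ply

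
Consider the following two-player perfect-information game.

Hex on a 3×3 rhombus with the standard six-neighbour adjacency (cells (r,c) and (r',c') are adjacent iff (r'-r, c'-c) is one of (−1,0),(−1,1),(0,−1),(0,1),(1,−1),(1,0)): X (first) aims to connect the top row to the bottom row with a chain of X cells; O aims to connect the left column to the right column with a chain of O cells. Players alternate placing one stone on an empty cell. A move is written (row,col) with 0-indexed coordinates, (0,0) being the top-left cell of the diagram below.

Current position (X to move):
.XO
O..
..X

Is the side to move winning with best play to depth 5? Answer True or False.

[.XO/O../..X] X move#1: (0,0):-1/XXO/O../..X, (1,1):+1/.XO/OX./..X*, (1,2):-1/.XO/O.X/..X, (2,0):-1/.XO/O../X.X, (2,1):-1/.XO/O../.XX
[.XO/OX./..X] O move#2: (0,0):-1/OXO/OX./..X*, (1,2):-1/.XO/OXO/..X, (2,0):-1/.XO/OX./O.X, (2,1):-1/.XO/OX./.OX
[OXO/OX./..X] X move#3: (1,2):+1/OXO/OXX/..X*, (2,0):+1/OXO/OX./X.X, (2,1):+1/OXO/OX./.XX
[OXO/OXX/..X] end (terminal -1, O#4); searched .XO/O../..X to 5

X winning at [.XO/O../..X]: True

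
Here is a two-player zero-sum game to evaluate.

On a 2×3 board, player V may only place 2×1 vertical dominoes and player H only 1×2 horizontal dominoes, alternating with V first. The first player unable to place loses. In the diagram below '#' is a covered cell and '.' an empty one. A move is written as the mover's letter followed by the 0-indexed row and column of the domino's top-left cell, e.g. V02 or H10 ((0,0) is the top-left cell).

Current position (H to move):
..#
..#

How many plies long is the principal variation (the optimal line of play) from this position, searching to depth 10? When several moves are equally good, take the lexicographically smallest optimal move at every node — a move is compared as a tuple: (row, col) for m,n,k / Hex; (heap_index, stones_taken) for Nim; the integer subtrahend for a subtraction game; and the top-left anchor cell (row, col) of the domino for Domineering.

ply 1, H at ..#/..# | H00=+1→###/..#*; H10=+1→..#/###
ply 2: ###/..# is terminal -1 (V); from ..#/..# depth 10

PV length from [..#/..#]: 1 ply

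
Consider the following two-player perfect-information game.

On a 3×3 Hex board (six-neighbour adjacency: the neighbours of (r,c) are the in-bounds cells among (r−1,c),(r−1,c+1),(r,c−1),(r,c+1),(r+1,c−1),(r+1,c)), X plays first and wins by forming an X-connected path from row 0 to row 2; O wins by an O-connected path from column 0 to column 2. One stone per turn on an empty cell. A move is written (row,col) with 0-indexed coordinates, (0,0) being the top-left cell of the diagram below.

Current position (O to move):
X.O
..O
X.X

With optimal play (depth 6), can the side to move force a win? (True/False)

O winning at [X.O/..O/X.X]: True

ply 1, O at X.O/..O/X.X | (0,1)=-1→XOO/..O/X.X; (1,0)=+1→X.O/O.O/X.X*; (1,1)=-1→X.O/.OO/X.X; (2,1)=-1→X.O/..O/XOX
ply 2, X at X.O/O.O/X.X | (0,1)=-1→XXO/O.O/X.X*; (1,1)=-1→X.O/OXO/X.X; (2,1)=-1→X.O/O.O/XXX
ply 3, O at XXO/O.O/X.X | (1,1)=+1→XXO/OOO/X.X*; (2,1)=-1→XXO/O.O/XOX
ply 4: XXO/OOO/X.X is terminal -1 (X); from X.O/..O/X.X depth 6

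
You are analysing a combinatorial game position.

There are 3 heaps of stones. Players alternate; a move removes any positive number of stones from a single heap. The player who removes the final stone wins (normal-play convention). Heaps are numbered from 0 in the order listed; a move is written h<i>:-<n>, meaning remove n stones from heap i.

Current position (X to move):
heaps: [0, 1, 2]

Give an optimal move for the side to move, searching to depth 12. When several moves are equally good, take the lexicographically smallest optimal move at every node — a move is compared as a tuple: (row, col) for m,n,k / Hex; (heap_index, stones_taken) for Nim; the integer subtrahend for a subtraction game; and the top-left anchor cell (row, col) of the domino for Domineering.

X's best at [(0,1,2)]: h2:-1

[(0,1,2)] X move#1: h1:-1:-1/(0,0,2), h2:-1:+1/(0,1,1)*, h2:-2:-1/(0,1,0)
[(0,1,1)] O move#2: h1:-1:-1/(0,0,1)*, h2:-1:-1/(0,1,0)
[(0,0,1)] X move#3: h2:-1:+1/(0,0,0)*
[(0,0,0)] end (terminal -1, O#4); searched (0,1,2) to 12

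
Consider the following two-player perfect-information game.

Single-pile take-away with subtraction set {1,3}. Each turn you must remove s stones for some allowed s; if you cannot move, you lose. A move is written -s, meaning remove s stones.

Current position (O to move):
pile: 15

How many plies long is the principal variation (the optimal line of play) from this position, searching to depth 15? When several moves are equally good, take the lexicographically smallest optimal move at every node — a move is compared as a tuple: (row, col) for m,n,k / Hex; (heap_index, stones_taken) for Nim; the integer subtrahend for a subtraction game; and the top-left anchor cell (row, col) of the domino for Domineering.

PV length from [15]: 15 plies

[15] O move#1: -1:+1/14*, -3:+1/12
[14] X move#2: -1:-1/13*, -3:-1/11
[13] O move#3: -1:+1/12*, -3:+1/10
[12] X move#4: -1:-1/11*, -3:-1/9
[11] O move#5: -1:+1/10*, -3:+1/8
[10] X move#6: -1:-1/9*, -3:-1/7
[9] O move#7: -1:+1/8*, -3:+1/6
[8] X move#8: -1:-1/7*, -3:-1/5
[7] O move#9: -1:+1/6*, -3:+1/4
[6] X move#10: -1:-1/5*, -3:-1/3
[5] O move#11: -1:+1/4*, -3:+1/2
[4] X move#12: -1:-1/3*, -3:-1/1
[3] O move#13: -1:+1/2*, -3:+1/0
[2] X move#14: -1:-1/1*
[1] O move#15: -1:+1/0*
[0] end (terminal -1, X#16); searched 15 to 15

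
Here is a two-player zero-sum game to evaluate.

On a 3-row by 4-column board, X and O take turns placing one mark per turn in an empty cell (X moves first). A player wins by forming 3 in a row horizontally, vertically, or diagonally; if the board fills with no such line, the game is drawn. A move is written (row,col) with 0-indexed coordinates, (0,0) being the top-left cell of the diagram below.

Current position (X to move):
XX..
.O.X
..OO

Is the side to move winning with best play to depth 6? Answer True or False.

[XX../.O.X/..OO] X move#1: (0,2):+1/XXX./.O.X/..OO*, (0,3):-1/XX.X/.O.X/..OO, (1,0):-1/XX../XO.X/..OO, (1,2):-1/XX../.OXX/..OO, (2,0):-1/XX../.O.X/X.OO, (2,1):-1/XX../.O.X/.XOO
[XXX./.O.X/..OO] end (terminal -1, O#2); searched XX../.O.X/..OO to 6

X winning at [XX../.O.X/..OO]: True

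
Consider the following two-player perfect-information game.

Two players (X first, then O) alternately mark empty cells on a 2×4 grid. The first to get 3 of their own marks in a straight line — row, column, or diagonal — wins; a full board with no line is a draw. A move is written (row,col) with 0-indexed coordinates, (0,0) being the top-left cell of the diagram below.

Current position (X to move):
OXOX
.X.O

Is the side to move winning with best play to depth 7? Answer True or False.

X winning at [OXOX/.X.O]: False

ply 1, X at OXOX/.X.O | (1,0)=+0→OXOX/XX.O*; (1,2)=+0→OXOX/.XXO
ply 2, O at OXOX/XX.O | (1,2)=+0→OXOX/XXOO*
ply 3: OXOX/XXOO is terminal +0 (X); from OXOX/.X.O depth 7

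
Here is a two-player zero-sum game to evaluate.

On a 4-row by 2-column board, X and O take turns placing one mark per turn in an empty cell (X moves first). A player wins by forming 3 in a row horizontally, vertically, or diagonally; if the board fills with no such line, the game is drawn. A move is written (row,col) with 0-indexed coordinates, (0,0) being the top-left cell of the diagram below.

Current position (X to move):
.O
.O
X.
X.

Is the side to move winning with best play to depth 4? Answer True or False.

X winning at [.O/.O/X./X.]: True

ply 1, X at .O/.O/X./X. | (0,0)=-1→XO/.O/X./X.; (1,0)=+1→.O/XO/X./X.*; (2,1)=+0→.O/.O/XX/X.; (3,1)=-1→.O/.O/X./XX
ply 2: .O/XO/X./X. is terminal -1 (O); from .O/.O/X./X. depth 4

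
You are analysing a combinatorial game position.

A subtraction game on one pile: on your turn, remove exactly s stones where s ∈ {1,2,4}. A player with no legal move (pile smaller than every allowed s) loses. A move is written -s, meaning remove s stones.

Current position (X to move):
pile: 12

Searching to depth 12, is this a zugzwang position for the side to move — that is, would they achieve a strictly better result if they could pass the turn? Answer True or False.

ply 1, X at 12 | -1=-1→11*; -2=-1→10; -4=-1→8
ply 2, O at 11 | -1=-1→10; -2=+1→9*; -4=-1→7
ply 3, X at 9 | -1=-1→8*; -2=-1→7; -4=-1→5
ply 4, O at 8 | -1=-1→7; -2=+1→6*; -4=-1→4
ply 5, X at 6 | -1=-1→5*; -2=-1→4; -4=-1→2
ply 6, O at 5 | -1=-1→4; -2=+1→3*; -4=-1→1
ply 7, X at 3 | -1=-1→2*; -2=-1→1
ply 8, O at 2 | -1=-1→1; -2=+1→0*
ply 9: 0 is terminal -1 (X); from 12 depth 12
pass branch (O moves first from the same position):
  | ply 1, O at 12 | -1=-1→11*; -2=-1→10; -4=-1→8
  | ply 2, X at 11 | -1=-1→10; -2=+1→9*; -4=-1→7
  | ply 3, O at 9 | -1=-1→8*; -2=-1→7; -4=-1→5
  | ply 4, X at 8 | -1=-1→7; -2=+1→6*; -4=-1→4
  | ply 5, O at 6 | -1=-1→5*; -2=-1→4; -4=-1→2
  | ply 6, X at 5 | -1=-1→4; -2=+1→3*; -4=-1→1
  | ply 7, O at 3 | -1=-1→2*; -2=-1→1
  | ply 8, X at 2 | -1=-1→1; -2=+1→0*
  | ply 9: 0 is terminal -1 (O); from 12 depth 12
X moving scores -1; X passing scores +1

zugzwang(12, X) = True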